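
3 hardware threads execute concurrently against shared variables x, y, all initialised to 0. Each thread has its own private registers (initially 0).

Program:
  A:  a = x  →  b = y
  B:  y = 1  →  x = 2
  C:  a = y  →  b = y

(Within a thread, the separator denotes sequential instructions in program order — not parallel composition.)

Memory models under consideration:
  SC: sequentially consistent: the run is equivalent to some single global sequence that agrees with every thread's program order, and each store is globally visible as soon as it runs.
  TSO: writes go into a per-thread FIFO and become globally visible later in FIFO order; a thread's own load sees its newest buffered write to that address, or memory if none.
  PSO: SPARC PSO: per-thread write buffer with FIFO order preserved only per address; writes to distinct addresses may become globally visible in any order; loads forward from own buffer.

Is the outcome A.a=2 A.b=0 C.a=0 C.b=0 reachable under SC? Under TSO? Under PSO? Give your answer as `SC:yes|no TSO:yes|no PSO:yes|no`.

SC:no TSO:no PSO:yes

outcome vector order: (A.a,A.b,C.a,C.b)
SC (9): <0 0 0 0>, <0 0 0 1>, <0 0 1 1>, <0 1 0 0>, <0 1 0 1>, <0 1 1 1>, <2 1 0 0>, <2 1 0 1>, <2 1 1 1>
TSO (9): <0 0 0 0>, <0 0 0 1>, <0 0 1 1>, <0 1 0 0>, <0 1 0 1>, <0 1 1 1>, <2 1 0 0>, <2 1 0 1>, <2 1 1 1>
PSO (12): <0 0 0 0>, <0 0 0 1>, <0 0 1 1>, <0 1 0 0>, <0 1 0 1>, <0 1 1 1>, <2 0 0 0>, <2 0 0 1>, <2 0 1 1>, <2 1 0 0>, <2 1 0 1>, <2 1 1 1>
target <2 0 0 0> ∈ {PSO}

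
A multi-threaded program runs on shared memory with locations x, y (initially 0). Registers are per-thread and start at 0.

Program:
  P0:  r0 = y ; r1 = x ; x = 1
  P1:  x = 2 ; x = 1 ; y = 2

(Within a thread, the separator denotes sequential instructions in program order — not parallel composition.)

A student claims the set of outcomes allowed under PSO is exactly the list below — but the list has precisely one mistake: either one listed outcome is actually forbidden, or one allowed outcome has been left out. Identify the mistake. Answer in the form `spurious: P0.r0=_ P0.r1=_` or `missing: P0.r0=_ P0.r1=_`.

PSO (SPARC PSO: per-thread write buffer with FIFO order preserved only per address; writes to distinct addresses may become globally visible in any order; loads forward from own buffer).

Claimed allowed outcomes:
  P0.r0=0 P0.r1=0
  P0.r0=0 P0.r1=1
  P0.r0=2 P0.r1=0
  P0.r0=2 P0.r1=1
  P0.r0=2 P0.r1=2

outcome vector order: (P0.r0,P0.r1)
under PSO → (0,0) (0,1) (0,2) (2,0) (2,1) (2,2)
PSO∖claimed = {(0,2)}

missing: P0.r0=0 P0.r1=2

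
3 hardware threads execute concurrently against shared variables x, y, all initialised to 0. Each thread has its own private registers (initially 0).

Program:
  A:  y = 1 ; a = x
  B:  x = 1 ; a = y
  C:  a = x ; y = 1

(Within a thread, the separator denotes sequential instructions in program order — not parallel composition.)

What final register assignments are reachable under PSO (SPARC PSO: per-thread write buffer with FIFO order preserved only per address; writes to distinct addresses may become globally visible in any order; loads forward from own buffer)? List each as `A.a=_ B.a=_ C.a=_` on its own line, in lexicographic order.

outcome vector order: (A.a,B.a,C.a)
|PSO outcomes| = 8

A.a=0 B.a=0 C.a=0
A.a=0 B.a=0 C.a=1
A.a=0 B.a=1 C.a=0
A.a=0 B.a=1 C.a=1
A.a=1 B.a=0 C.a=0
A.a=1 B.a=0 C.a=1
A.a=1 B.a=1 C.a=0
A.a=1 B.a=1 C.a=1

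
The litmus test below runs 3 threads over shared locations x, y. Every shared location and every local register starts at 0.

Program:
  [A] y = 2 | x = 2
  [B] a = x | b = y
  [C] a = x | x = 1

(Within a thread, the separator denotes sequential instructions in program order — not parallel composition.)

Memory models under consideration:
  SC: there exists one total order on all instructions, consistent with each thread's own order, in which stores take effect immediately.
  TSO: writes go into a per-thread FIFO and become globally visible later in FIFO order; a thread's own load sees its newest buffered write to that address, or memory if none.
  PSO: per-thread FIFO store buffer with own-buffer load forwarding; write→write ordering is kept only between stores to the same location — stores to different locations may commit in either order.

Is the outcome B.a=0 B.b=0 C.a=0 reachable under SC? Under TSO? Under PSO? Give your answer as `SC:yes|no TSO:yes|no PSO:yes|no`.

SC:yes TSO:yes PSO:yes

outcome vector order: (B.a,B.b,C.a)
under SC → <0 0 0>, <0 0 2>, <0 2 0>, <0 2 2>, <1 0 0>, <1 2 0>, <1 2 2>, <2 2 0>, <2 2 2>
under TSO → <0 0 0>, <0 0 2>, <0 2 0>, <0 2 2>, <1 0 0>, <1 2 0>, <1 2 2>, <2 2 0>, <2 2 2>
under PSO → <0 0 0>, <0 0 2>, <0 2 0>, <0 2 2>, <1 0 0>, <1 0 2>, <1 2 0>, <1 2 2>, <2 0 0>, <2 0 2>, <2 2 0>, <2 2 2>
target <0 0 0> ∈ {SC,TSO,PSO}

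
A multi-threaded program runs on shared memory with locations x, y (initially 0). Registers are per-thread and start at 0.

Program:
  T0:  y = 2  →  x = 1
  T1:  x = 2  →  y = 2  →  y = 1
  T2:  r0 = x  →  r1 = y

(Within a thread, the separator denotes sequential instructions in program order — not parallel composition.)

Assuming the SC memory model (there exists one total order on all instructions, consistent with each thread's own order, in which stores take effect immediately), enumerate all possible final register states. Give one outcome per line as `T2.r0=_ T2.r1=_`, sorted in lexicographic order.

outcome vector order: (T2.r0,T2.r1)
|SC outcomes| = 8

T2.r0=0 T2.r1=0
T2.r0=0 T2.r1=1
T2.r0=0 T2.r1=2
T2.r0=1 T2.r1=1
T2.r0=1 T2.r1=2
T2.r0=2 T2.r1=0
T2.r0=2 T2.r1=1
T2.r0=2 T2.r1=2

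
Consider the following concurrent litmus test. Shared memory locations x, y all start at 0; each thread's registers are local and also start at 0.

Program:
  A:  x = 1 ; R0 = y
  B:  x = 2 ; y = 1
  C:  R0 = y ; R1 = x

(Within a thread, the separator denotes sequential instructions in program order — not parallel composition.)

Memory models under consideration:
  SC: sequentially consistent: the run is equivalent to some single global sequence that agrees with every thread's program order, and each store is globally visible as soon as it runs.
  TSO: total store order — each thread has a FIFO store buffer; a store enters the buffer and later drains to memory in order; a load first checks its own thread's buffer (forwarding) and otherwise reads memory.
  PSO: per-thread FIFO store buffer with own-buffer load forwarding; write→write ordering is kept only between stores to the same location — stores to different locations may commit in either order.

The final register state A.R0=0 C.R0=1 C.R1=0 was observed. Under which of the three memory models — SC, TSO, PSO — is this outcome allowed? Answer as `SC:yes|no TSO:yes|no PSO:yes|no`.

SC:no TSO:no PSO:yes

outcome vector order: (A.R0,C.R0,C.R1)
SC: 10 outcomes — {<0 0 0>; <0 0 1>; <0 0 2>; <0 1 1>; <0 1 2>; <1 0 0>; <1 0 1>; <1 0 2>; <1 1 1>; <1 1 2>}
TSO: 10 outcomes — {<0 0 0>; <0 0 1>; <0 0 2>; <0 1 1>; <0 1 2>; <1 0 0>; <1 0 1>; <1 0 2>; <1 1 1>; <1 1 2>}
PSO: 12 outcomes — {<0 0 0>; <0 0 1>; <0 0 2>; <0 1 0>; <0 1 1>; <0 1 2>; <1 0 0>; <1 0 1>; <1 0 2>; <1 1 0>; <1 1 1>; <1 1 2>}
target <0 1 0> ∈ {PSO}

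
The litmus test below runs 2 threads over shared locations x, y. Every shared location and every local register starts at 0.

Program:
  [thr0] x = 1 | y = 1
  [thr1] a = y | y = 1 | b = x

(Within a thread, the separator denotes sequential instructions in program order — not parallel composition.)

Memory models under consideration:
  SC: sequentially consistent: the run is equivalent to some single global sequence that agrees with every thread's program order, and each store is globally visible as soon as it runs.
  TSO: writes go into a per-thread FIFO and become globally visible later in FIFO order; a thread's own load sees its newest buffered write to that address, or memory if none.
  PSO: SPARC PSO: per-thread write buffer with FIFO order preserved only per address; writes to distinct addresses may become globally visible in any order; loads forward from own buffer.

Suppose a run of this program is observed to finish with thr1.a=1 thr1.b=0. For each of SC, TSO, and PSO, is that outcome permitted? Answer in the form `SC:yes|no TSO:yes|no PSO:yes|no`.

outcome vector order: (thr1.a,thr1.b)
[SC] allowed = {(0,0); (0,1); (1,1)}
[TSO] allowed = {(0,0); (0,1); (1,1)}
[PSO] allowed = {(0,0); (0,1); (1,0); (1,1)}
target (1,0) ∈ {PSO}

SC:no TSO:no PSO:yes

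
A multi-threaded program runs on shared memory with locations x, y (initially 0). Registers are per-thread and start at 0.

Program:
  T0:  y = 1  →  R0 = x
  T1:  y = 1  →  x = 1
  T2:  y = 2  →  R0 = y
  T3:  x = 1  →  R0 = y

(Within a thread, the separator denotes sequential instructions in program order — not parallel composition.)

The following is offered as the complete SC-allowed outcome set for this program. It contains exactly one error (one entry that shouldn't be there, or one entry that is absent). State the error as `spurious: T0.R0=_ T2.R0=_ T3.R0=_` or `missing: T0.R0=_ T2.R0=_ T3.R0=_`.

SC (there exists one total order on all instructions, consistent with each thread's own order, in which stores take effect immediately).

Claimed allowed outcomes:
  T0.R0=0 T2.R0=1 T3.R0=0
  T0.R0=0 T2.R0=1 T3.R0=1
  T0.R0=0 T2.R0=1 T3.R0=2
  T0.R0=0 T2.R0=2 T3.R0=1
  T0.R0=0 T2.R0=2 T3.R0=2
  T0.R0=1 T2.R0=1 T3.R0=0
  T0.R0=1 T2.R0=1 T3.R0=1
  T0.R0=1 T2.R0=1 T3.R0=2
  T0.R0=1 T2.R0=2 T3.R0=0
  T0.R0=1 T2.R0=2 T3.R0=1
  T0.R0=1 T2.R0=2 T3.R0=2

outcome vector order: (T0.R0,T2.R0,T3.R0)
[SC] allowed = {0/1/1; 0/1/2; 0/2/1; 0/2/2; 1/1/0; 1/1/1; 1/1/2; 1/2/0; 1/2/1; 1/2/2}
claimed∖SC = {0/1/0}

spurious: T0.R0=0 T2.R0=1 T3.R0=0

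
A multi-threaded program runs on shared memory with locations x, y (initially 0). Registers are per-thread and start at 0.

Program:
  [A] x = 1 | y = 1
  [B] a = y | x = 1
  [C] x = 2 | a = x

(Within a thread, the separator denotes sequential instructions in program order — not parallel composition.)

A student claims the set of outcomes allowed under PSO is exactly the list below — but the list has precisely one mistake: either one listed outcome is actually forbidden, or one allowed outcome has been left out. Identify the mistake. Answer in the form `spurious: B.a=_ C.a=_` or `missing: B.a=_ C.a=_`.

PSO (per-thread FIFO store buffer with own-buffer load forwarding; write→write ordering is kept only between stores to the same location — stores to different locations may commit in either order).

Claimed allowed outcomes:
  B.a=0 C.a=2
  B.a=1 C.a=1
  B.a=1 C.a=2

missing: B.a=0 C.a=1

outcome vector order: (B.a,C.a)
under PSO → (0,1); (0,2); (1,1); (1,2)
PSO∖claimed = {(0,1)}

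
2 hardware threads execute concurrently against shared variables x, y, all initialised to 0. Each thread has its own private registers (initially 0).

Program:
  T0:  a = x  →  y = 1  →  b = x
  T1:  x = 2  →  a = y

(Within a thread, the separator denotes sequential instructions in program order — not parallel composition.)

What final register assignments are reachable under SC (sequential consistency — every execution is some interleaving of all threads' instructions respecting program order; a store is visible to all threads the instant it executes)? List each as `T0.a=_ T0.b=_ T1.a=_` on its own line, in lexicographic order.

outcome vector order: (T0.a,T0.b,T1.a)
|SC outcomes| = 5

T0.a=0 T0.b=0 T1.a=1
T0.a=0 T0.b=2 T1.a=0
T0.a=0 T0.b=2 T1.a=1
T0.a=2 T0.b=2 T1.a=0
T0.a=2 T0.b=2 T1.a=1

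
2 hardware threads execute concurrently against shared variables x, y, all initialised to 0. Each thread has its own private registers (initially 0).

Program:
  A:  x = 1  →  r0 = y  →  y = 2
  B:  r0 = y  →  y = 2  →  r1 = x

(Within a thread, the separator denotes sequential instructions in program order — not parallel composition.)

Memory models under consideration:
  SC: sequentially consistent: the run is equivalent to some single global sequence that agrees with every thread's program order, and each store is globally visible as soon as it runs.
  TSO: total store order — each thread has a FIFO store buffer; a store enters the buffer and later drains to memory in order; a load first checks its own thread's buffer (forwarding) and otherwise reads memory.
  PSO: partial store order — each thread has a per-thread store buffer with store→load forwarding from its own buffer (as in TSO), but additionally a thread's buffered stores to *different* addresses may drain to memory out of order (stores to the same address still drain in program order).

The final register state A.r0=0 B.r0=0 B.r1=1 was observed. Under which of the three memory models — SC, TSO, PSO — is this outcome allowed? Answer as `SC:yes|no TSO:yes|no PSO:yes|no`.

SC:yes TSO:yes PSO:yes

outcome vector order: (A.r0,B.r0,B.r1)
SC (4): <0 0 1>; <0 2 1>; <2 0 0>; <2 0 1>
TSO (5): <0 0 0>; <0 0 1>; <0 2 1>; <2 0 0>; <2 0 1>
PSO (6): <0 0 0>; <0 0 1>; <0 2 0>; <0 2 1>; <2 0 0>; <2 0 1>
target <0 0 1> ∈ {SC,TSO,PSO}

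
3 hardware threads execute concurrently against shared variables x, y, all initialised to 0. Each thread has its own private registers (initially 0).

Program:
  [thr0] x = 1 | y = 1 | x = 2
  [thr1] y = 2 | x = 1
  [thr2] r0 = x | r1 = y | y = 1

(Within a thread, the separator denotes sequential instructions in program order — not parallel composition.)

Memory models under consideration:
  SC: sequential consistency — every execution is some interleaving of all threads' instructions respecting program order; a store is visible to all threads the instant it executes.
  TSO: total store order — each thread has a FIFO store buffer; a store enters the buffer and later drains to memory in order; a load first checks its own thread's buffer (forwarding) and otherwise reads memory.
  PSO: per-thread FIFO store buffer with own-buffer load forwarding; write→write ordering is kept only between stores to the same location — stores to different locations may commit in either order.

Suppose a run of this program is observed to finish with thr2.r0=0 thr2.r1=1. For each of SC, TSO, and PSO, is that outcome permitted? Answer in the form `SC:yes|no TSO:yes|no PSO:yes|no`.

outcome vector order: (thr2.r0,thr2.r1)
[SC] allowed = {(0,0) (0,1) (0,2) (1,0) (1,1) (1,2) (2,1) (2,2)}
[TSO] allowed = {(0,0) (0,1) (0,2) (1,0) (1,1) (1,2) (2,1) (2,2)}
[PSO] allowed = {(0,0) (0,1) (0,2) (1,0) (1,1) (1,2) (2,0) (2,1) (2,2)}
target (0,1) ∈ {SC,TSO,PSO}

SC:yes TSO:yes PSO:yes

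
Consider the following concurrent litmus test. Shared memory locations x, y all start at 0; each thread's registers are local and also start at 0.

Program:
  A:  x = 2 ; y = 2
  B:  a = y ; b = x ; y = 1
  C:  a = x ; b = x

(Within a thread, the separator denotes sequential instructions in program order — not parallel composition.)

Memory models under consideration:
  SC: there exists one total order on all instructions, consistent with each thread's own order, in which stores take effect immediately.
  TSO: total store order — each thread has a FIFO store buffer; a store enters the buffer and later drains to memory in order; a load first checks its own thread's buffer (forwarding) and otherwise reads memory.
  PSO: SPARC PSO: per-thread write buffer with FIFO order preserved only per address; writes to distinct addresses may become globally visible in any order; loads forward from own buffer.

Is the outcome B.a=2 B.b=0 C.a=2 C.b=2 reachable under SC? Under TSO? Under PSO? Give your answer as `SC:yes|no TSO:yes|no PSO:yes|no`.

outcome vector order: (B.a,B.b,C.a,C.b)
SC (9): (0,0,0,0), (0,0,0,2), (0,0,2,2), (0,2,0,0), (0,2,0,2), (0,2,2,2), (2,2,0,0), (2,2,0,2), (2,2,2,2)
TSO (9): (0,0,0,0), (0,0,0,2), (0,0,2,2), (0,2,0,0), (0,2,0,2), (0,2,2,2), (2,2,0,0), (2,2,0,2), (2,2,2,2)
PSO (12): (0,0,0,0), (0,0,0,2), (0,0,2,2), (0,2,0,0), (0,2,0,2), (0,2,2,2), (2,0,0,0), (2,0,0,2), (2,0,2,2), (2,2,0,0), (2,2,0,2), (2,2,2,2)
target (2,0,2,2) ∈ {PSO}

SC:no TSO:no PSO:yes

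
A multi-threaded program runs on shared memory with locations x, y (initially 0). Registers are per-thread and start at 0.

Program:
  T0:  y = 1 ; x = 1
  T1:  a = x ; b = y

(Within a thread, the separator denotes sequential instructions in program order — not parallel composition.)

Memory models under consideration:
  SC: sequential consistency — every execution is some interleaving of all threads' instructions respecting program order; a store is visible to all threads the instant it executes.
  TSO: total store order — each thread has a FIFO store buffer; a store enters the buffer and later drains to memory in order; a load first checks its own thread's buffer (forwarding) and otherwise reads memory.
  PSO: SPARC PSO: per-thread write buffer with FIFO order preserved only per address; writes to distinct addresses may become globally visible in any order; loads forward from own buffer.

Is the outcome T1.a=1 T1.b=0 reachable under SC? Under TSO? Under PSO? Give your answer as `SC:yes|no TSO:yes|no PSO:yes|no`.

SC:no TSO:no PSO:yes

outcome vector order: (T1.a,T1.b)
under SC → <0 0>; <0 1>; <1 1>
under TSO → <0 0>; <0 1>; <1 1>
under PSO → <0 0>; <0 1>; <1 0>; <1 1>
target <1 0> ∈ {PSO}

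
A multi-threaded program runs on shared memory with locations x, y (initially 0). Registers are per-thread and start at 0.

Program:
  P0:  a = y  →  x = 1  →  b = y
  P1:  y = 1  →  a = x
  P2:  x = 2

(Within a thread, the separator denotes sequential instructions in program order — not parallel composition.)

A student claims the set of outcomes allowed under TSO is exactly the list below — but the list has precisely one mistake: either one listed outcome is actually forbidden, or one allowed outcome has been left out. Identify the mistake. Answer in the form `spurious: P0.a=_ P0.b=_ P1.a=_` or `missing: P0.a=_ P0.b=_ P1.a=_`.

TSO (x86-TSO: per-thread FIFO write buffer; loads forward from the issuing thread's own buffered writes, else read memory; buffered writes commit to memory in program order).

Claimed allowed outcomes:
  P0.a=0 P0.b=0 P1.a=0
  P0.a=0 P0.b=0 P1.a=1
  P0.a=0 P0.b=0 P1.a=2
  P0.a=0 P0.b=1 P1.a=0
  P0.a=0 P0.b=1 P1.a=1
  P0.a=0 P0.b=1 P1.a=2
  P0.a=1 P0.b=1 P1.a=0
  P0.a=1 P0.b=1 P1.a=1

missing: P0.a=1 P0.b=1 P1.a=2

outcome vector order: (P0.a,P0.b,P1.a)
under TSO → <0 0 0>, <0 0 1>, <0 0 2>, <0 1 0>, <0 1 1>, <0 1 2>, <1 1 0>, <1 1 1>, <1 1 2>
TSO∖claimed = {<1 1 2>}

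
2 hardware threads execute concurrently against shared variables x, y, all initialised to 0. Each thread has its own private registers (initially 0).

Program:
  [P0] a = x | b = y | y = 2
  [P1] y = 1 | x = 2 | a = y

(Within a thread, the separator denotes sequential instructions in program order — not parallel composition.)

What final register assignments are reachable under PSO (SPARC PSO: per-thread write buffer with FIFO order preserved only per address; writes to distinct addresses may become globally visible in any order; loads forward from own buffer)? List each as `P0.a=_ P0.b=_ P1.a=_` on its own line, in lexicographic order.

P0.a=0 P0.b=0 P1.a=1
P0.a=0 P0.b=0 P1.a=2
P0.a=0 P0.b=1 P1.a=1
P0.a=0 P0.b=1 P1.a=2
P0.a=2 P0.b=0 P1.a=1
P0.a=2 P0.b=0 P1.a=2
P0.a=2 P0.b=1 P1.a=1
P0.a=2 P0.b=1 P1.a=2

outcome vector order: (P0.a,P0.b,P1.a)
|PSO outcomes| = 8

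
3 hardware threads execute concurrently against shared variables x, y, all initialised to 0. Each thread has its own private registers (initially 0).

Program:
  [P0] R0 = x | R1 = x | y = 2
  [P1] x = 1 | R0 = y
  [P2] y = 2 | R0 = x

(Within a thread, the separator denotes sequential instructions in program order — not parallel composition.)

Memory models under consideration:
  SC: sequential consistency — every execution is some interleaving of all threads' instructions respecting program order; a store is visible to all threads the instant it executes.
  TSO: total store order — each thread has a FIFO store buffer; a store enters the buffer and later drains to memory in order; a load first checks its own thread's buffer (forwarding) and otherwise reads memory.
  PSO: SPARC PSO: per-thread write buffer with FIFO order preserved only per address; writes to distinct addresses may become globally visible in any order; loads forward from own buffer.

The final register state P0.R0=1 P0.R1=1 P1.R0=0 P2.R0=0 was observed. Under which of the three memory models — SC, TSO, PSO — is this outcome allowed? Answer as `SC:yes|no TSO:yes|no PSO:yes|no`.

SC:no TSO:yes PSO:yes

outcome vector order: (P0.R0,P0.R1,P1.R0,P2.R0)
SC: 9 outcomes — {0001, 0020, 0021, 0101, 0120, 0121, 1101, 1120, 1121}
TSO: 12 outcomes — {0000, 0001, 0020, 0021, 0100, 0101, 0120, 0121, 1100, 1101, 1120, 1121}
PSO: 12 outcomes — {0000, 0001, 0020, 0021, 0100, 0101, 0120, 0121, 1100, 1101, 1120, 1121}
target 1100 ∈ {TSO,PSO}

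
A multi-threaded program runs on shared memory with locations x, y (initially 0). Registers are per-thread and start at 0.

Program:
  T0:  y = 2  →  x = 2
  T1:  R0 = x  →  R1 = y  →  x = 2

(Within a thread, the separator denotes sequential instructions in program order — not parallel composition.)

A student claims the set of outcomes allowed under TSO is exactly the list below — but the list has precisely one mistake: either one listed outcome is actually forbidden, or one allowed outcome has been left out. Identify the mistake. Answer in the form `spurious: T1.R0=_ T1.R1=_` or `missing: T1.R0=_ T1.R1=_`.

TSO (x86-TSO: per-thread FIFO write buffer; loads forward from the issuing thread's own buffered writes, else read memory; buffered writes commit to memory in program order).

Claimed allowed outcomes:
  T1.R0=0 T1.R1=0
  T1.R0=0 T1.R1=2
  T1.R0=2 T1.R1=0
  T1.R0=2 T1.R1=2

spurious: T1.R0=2 T1.R1=0

outcome vector order: (T1.R0,T1.R1)
under TSO → <0 0>, <0 2>, <2 2>
claimed∖TSO = {<2 0>}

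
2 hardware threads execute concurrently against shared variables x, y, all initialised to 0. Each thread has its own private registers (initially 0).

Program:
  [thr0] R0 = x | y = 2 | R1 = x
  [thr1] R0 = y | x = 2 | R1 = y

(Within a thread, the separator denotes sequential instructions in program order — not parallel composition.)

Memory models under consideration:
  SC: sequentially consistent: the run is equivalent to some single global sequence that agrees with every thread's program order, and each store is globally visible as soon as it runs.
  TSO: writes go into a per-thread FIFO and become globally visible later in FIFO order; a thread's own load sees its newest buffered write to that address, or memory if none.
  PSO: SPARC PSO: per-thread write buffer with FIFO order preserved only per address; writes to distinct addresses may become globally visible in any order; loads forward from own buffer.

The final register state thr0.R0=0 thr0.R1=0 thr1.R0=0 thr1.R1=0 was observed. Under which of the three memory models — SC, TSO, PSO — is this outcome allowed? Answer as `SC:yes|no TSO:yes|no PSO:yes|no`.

SC:no TSO:yes PSO:yes

outcome vector order: (thr0.R0,thr0.R1,thr1.R0,thr1.R1)
[SC] allowed = {<0 0 0 2>; <0 0 2 2>; <0 2 0 0>; <0 2 0 2>; <0 2 2 2>; <2 2 0 0>; <2 2 0 2>}
[TSO] allowed = {<0 0 0 0>; <0 0 0 2>; <0 0 2 2>; <0 2 0 0>; <0 2 0 2>; <0 2 2 2>; <2 2 0 0>; <2 2 0 2>}
[PSO] allowed = {<0 0 0 0>; <0 0 0 2>; <0 0 2 2>; <0 2 0 0>; <0 2 0 2>; <0 2 2 2>; <2 2 0 0>; <2 2 0 2>}
target <0 0 0 0> ∈ {TSO,PSO}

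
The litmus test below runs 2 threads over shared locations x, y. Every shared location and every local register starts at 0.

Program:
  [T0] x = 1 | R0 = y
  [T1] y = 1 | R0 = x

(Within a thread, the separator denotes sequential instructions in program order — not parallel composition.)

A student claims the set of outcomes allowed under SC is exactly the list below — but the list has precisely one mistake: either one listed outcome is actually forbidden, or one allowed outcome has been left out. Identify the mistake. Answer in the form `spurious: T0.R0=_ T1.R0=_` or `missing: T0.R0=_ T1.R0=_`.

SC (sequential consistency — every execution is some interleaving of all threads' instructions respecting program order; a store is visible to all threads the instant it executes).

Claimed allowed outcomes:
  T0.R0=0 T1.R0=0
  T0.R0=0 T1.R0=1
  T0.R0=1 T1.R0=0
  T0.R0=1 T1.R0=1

outcome vector order: (T0.R0,T1.R0)
[SC] allowed = {<0 1>; <1 0>; <1 1>}
claimed∖SC = {<0 0>}

spurious: T0.R0=0 T1.R0=0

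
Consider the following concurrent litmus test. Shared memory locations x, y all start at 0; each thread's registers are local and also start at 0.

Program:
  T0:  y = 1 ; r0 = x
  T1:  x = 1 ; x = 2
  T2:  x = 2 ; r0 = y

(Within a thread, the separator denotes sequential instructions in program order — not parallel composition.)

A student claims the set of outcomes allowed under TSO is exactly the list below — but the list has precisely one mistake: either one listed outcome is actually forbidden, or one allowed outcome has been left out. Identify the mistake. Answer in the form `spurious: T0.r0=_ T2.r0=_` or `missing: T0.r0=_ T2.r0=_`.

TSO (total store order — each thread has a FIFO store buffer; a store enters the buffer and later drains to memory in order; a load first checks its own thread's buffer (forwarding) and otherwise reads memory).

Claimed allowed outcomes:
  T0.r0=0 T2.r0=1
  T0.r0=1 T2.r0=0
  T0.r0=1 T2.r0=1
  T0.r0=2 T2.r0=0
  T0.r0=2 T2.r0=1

missing: T0.r0=0 T2.r0=0

outcome vector order: (T0.r0,T2.r0)
TSO: 6 outcomes — {00; 01; 10; 11; 20; 21}
TSO∖claimed = {00}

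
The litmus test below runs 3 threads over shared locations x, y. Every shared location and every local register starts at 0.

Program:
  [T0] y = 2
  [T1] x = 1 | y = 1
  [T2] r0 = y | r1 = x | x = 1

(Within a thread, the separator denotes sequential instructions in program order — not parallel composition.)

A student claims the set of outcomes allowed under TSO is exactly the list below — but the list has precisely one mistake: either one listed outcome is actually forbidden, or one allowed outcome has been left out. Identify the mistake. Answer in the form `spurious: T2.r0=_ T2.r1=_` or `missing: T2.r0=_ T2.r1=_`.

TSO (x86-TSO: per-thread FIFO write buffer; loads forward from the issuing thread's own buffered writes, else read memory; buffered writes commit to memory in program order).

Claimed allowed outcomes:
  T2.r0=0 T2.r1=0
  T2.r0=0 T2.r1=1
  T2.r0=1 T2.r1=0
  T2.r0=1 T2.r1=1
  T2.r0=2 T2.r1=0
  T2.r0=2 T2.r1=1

spurious: T2.r0=1 T2.r1=0

outcome vector order: (T2.r0,T2.r1)
TSO: 5 outcomes — {0/0; 0/1; 1/1; 2/0; 2/1}
claimed∖TSO = {1/0}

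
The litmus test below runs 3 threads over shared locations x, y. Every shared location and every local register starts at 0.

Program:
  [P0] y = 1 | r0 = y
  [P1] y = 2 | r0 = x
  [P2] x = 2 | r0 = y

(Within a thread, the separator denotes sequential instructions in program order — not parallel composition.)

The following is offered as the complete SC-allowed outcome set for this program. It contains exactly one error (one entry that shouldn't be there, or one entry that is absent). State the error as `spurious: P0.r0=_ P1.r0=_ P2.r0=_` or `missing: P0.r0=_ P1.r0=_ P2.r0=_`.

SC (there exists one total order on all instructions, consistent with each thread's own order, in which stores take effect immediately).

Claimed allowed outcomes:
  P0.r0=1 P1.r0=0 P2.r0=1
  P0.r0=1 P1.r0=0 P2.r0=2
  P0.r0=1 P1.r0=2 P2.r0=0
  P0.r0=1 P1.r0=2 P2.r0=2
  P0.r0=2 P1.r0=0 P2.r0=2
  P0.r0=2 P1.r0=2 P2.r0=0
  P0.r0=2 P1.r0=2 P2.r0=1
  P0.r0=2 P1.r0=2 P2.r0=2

outcome vector order: (P0.r0,P1.r0,P2.r0)
SC: 9 outcomes — {101 102 120 121 122 202 220 221 222}
SC∖claimed = {121}

missing: P0.r0=1 P1.r0=2 P2.r0=1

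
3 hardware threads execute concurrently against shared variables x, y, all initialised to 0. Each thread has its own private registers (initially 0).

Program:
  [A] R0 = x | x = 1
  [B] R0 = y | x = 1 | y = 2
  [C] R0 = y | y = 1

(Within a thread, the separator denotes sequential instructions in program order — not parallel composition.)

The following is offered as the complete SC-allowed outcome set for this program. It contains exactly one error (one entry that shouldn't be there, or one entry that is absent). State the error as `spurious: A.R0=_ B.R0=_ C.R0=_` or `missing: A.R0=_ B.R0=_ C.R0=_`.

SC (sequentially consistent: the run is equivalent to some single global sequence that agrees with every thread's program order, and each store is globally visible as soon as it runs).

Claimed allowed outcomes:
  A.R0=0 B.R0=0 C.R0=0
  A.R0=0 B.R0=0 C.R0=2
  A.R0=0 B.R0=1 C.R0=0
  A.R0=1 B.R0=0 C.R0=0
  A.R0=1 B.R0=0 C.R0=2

outcome vector order: (A.R0,B.R0,C.R0)
SC: 6 outcomes — {0/0/0, 0/0/2, 0/1/0, 1/0/0, 1/0/2, 1/1/0}
SC∖claimed = {1/1/0}

missing: A.R0=1 B.R0=1 C.R0=0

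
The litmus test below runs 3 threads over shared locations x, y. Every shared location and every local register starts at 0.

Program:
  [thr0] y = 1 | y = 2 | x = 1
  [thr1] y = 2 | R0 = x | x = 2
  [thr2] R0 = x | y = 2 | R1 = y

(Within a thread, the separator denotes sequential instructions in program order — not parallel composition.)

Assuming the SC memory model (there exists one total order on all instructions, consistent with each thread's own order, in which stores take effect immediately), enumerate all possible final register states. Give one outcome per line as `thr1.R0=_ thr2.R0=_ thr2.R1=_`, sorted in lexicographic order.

outcome vector order: (thr1.R0,thr2.R0,thr2.R1)
|SC outcomes| = 9

thr1.R0=0 thr2.R0=0 thr2.R1=1
thr1.R0=0 thr2.R0=0 thr2.R1=2
thr1.R0=0 thr2.R0=1 thr2.R1=2
thr1.R0=0 thr2.R0=2 thr2.R1=1
thr1.R0=0 thr2.R0=2 thr2.R1=2
thr1.R0=1 thr2.R0=0 thr2.R1=1
thr1.R0=1 thr2.R0=0 thr2.R1=2
thr1.R0=1 thr2.R0=1 thr2.R1=2
thr1.R0=1 thr2.R0=2 thr2.R1=2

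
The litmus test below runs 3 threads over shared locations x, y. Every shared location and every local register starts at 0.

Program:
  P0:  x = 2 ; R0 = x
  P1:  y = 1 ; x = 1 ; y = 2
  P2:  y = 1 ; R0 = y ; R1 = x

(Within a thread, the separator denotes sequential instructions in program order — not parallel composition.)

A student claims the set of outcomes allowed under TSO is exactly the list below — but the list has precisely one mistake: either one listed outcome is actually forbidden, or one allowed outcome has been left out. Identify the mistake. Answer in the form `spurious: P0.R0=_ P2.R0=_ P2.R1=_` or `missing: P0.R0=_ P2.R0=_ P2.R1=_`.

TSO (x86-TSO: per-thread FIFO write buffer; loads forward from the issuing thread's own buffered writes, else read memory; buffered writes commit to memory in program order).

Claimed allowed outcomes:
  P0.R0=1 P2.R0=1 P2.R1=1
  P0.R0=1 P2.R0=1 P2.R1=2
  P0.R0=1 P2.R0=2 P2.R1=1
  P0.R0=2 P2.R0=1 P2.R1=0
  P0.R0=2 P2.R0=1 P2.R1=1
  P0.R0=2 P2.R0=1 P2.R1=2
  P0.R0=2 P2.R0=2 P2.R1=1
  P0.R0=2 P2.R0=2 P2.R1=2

outcome vector order: (P0.R0,P2.R0,P2.R1)
TSO (9): (1,1,0); (1,1,1); (1,1,2); (1,2,1); (2,1,0); (2,1,1); (2,1,2); (2,2,1); (2,2,2)
TSO∖claimed = {(1,1,0)}

missing: P0.R0=1 P2.R0=1 P2.R1=0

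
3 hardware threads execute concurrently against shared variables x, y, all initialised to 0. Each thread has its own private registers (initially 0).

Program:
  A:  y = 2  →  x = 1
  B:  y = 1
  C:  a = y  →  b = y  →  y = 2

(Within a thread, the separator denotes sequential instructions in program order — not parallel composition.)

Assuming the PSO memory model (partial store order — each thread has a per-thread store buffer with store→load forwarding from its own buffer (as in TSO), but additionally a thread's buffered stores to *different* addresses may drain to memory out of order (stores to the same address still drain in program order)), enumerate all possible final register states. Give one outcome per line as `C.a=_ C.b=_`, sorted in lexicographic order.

C.a=0 C.b=0
C.a=0 C.b=1
C.a=0 C.b=2
C.a=1 C.b=1
C.a=1 C.b=2
C.a=2 C.b=1
C.a=2 C.b=2

outcome vector order: (C.a,C.b)
|PSO outcomes| = 7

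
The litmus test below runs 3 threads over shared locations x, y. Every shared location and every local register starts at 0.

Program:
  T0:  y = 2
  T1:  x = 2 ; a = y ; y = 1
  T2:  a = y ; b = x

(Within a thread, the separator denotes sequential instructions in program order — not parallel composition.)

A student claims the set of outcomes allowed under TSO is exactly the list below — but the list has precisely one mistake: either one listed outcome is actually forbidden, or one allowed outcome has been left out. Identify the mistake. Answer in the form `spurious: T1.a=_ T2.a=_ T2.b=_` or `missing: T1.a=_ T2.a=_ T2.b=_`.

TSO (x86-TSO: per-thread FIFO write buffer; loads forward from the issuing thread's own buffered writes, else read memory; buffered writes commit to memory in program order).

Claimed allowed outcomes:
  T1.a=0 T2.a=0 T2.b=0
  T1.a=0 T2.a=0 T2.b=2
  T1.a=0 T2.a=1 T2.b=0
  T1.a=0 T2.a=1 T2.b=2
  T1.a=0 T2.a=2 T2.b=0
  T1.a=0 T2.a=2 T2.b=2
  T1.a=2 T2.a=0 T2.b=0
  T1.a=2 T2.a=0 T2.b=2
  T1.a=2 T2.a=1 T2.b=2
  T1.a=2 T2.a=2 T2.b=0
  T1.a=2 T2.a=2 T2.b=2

spurious: T1.a=0 T2.a=1 T2.b=0

outcome vector order: (T1.a,T2.a,T2.b)
[TSO] allowed = {0/0/0; 0/0/2; 0/1/2; 0/2/0; 0/2/2; 2/0/0; 2/0/2; 2/1/2; 2/2/0; 2/2/2}
claimed∖TSO = {0/1/0}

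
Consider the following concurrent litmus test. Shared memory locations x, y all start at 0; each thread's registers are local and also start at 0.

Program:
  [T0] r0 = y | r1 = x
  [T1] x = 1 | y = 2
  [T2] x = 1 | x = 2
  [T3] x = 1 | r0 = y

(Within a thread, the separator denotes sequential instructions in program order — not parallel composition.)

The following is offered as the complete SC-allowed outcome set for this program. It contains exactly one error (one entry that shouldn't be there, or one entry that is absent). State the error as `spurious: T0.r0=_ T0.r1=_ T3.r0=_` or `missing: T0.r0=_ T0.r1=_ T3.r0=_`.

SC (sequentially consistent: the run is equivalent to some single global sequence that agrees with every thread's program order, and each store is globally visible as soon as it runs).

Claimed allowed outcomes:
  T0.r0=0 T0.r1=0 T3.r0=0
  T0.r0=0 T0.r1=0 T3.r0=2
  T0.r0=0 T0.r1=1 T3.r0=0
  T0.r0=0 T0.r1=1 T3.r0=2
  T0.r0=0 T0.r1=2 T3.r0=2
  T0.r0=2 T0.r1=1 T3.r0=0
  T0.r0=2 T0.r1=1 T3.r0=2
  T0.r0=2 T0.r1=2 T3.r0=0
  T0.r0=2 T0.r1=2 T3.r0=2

missing: T0.r0=0 T0.r1=2 T3.r0=0

outcome vector order: (T0.r0,T0.r1,T3.r0)
under SC → (0,0,0) (0,0,2) (0,1,0) (0,1,2) (0,2,0) (0,2,2) (2,1,0) (2,1,2) (2,2,0) (2,2,2)
SC∖claimed = {(0,2,0)}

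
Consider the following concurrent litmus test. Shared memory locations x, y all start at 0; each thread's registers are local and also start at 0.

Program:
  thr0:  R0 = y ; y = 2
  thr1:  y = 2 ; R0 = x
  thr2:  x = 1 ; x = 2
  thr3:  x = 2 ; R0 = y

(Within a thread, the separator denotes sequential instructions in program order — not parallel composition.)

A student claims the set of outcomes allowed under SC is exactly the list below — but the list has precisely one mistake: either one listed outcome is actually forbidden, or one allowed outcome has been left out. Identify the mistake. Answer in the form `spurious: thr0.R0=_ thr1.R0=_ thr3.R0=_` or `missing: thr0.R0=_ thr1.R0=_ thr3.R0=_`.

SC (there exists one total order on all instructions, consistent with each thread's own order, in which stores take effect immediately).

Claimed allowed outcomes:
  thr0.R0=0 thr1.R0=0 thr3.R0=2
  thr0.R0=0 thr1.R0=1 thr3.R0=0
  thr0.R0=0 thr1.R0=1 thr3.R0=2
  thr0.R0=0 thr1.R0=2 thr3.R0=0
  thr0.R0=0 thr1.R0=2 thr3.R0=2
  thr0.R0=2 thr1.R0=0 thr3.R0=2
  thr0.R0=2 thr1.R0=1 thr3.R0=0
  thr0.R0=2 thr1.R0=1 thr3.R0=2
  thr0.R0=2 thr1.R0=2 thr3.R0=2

missing: thr0.R0=2 thr1.R0=2 thr3.R0=0

outcome vector order: (thr0.R0,thr1.R0,thr3.R0)
under SC → (0,0,2), (0,1,0), (0,1,2), (0,2,0), (0,2,2), (2,0,2), (2,1,0), (2,1,2), (2,2,0), (2,2,2)
SC∖claimed = {(2,2,0)}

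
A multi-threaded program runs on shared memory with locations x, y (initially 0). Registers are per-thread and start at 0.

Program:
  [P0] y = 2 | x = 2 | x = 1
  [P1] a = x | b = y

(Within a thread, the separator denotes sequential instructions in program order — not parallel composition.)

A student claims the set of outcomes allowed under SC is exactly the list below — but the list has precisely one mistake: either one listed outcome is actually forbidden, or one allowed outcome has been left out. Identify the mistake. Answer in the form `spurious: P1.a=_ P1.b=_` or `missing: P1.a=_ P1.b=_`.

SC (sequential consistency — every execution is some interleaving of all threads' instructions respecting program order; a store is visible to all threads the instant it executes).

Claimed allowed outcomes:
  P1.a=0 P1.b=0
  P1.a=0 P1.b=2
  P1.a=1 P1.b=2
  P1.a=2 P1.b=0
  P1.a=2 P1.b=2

outcome vector order: (P1.a,P1.b)
SC: 4 outcomes — {00 02 12 22}
claimed∖SC = {20}

spurious: P1.a=2 P1.b=0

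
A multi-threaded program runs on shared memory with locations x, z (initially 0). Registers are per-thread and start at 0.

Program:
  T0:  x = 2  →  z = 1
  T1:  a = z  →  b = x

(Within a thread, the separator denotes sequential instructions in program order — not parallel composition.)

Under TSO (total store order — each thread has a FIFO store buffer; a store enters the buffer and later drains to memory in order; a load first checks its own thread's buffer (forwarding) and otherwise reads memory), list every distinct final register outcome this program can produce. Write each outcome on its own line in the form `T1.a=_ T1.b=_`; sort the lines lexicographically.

T1.a=0 T1.b=0
T1.a=0 T1.b=2
T1.a=1 T1.b=2

outcome vector order: (T1.a,T1.b)
|TSO outcomes| = 3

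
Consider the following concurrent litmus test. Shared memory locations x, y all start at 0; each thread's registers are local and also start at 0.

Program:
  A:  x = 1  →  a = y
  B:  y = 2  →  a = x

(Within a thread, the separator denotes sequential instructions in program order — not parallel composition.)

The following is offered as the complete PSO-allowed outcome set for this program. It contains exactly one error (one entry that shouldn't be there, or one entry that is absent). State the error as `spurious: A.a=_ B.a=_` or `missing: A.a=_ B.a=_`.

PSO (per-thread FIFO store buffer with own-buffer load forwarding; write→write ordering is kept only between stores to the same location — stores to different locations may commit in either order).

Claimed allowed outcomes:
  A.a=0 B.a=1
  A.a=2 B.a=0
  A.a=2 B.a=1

missing: A.a=0 B.a=0

outcome vector order: (A.a,B.a)
PSO: 4 outcomes — {(0,0) (0,1) (2,0) (2,1)}
PSO∖claimed = {(0,0)}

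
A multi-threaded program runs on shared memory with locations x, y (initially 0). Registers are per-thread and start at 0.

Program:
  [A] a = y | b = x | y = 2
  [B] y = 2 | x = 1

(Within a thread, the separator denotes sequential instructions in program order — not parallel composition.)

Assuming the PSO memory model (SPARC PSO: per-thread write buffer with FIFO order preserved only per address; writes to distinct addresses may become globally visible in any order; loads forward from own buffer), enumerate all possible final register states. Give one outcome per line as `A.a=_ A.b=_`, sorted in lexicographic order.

A.a=0 A.b=0
A.a=0 A.b=1
A.a=2 A.b=0
A.a=2 A.b=1

outcome vector order: (A.a,A.b)
|PSO outcomes| = 4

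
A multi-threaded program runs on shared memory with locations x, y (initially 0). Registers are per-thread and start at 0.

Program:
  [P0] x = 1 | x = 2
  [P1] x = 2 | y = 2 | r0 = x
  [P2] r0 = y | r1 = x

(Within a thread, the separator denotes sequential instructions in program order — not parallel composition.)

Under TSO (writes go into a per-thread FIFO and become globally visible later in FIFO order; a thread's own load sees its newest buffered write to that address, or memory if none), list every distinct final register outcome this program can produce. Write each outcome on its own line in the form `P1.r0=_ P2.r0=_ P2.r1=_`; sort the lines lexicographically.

P1.r0=1 P2.r0=0 P2.r1=0
P1.r0=1 P2.r0=0 P2.r1=1
P1.r0=1 P2.r0=0 P2.r1=2
P1.r0=1 P2.r0=2 P2.r1=1
P1.r0=1 P2.r0=2 P2.r1=2
P1.r0=2 P2.r0=0 P2.r1=0
P1.r0=2 P2.r0=0 P2.r1=1
P1.r0=2 P2.r0=0 P2.r1=2
P1.r0=2 P2.r0=2 P2.r1=1
P1.r0=2 P2.r0=2 P2.r1=2

outcome vector order: (P1.r0,P2.r0,P2.r1)
|TSO outcomes| = 10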